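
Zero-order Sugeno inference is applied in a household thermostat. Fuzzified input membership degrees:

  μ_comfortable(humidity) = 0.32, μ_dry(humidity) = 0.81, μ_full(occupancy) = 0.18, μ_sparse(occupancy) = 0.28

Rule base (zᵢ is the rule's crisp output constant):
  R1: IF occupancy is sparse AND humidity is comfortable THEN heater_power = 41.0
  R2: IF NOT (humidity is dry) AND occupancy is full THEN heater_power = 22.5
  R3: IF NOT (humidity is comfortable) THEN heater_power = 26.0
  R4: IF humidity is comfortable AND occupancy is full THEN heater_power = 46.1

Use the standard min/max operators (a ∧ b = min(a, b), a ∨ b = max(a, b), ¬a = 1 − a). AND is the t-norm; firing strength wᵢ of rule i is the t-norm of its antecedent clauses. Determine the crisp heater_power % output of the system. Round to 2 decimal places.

31.45

R1 (z=41.0): sparse=0.28, comfortable=0.32; AND[min(a, b)] → w = 0.28
R2 (z=22.5): ¬dry=1−0.81=0.19, full=0.18; AND[min(a, b)] → w = 0.18
R3 (z=26.0): ¬comfortable=1−0.32=0.68 → w = 0.68
R4 (z=46.1): comfortable=0.32, full=0.18; AND[min(a, b)] → w = 0.18
Weighted average = (0.28·41.0 + 0.18·22.5 + 0.68·26.0 + 0.18·46.1) / (0.28 + 0.18 + 0.68 + 0.18)
  = 41.5080 / 1.3200 = 31.45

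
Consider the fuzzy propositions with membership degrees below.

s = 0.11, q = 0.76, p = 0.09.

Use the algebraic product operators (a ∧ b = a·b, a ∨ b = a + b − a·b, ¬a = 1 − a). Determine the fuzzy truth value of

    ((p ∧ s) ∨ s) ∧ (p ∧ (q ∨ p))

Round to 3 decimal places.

p ∧ s = a·b on (0.0900, 0.1100) = 0.0099
(p ∧ s) ∨ s = a + b − a·b on (0.0099, 0.1100) = 0.1188
q ∨ p = a + b − a·b on (0.7600, 0.0900) = 0.7816
p ∧ (q ∨ p) = a·b on (0.0900, 0.7816) = 0.0703
((p ∧ s) ∨ s) ∧ (p ∧ (q ∨ p)) = a·b on (0.1188, 0.0703) = 0.0084

0.008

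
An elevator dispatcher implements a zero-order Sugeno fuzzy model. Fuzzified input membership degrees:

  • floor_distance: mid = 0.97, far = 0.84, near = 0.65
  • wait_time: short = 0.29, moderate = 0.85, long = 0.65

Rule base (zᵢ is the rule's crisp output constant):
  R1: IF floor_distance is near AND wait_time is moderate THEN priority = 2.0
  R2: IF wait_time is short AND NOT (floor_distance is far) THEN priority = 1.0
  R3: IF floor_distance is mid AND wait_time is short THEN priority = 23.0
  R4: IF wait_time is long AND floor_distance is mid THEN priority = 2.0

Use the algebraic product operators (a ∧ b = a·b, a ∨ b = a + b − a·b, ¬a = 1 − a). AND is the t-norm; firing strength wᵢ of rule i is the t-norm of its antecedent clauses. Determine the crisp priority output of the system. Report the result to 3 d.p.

R1 (z=2.0): near=0.65, moderate=0.85; AND[a·b] → w = 0.5525
R2 (z=1.0): short=0.29, ¬far=1−0.84=0.16; AND[a·b] → w = 0.0464
R3 (z=23.0): mid=0.97, short=0.29; AND[a·b] → w = 0.2813
R4 (z=2.0): long=0.65, mid=0.97; AND[a·b] → w = 0.6305
Weighted average = (0.5525·2.0 + 0.0464·1.0 + 0.2813·23.0 + 0.6305·2.0) / (0.5525 + 0.0464 + 0.2813 + 0.6305)
  = 8.8823 / 1.5107 = 5.880

5.880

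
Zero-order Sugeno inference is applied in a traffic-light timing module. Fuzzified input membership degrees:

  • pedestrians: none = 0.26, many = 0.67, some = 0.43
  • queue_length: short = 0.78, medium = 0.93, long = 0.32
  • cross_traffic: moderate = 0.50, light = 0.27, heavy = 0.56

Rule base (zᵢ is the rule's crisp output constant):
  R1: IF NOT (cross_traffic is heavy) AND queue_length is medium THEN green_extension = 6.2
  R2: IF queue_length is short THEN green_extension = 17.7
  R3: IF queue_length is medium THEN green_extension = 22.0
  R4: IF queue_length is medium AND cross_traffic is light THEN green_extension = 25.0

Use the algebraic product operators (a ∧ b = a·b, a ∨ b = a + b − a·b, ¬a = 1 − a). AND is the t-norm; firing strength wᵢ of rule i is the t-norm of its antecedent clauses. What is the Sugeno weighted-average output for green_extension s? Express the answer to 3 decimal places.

R1 (z=6.2): ¬heavy=1−0.56=0.44, medium=0.93; AND[a·b] → w = 0.4092
R2 (z=17.7): short=0.78 → w = 0.7800
R3 (z=22.0): medium=0.93 → w = 0.9300
R4 (z=25.0): medium=0.93, light=0.27; AND[a·b] → w = 0.2511
Weighted average = (0.4092·6.2 + 0.7800·17.7 + 0.9300·22.0 + 0.2511·25.0) / (0.4092 + 0.7800 + 0.9300 + 0.2511)
  = 43.0805 / 2.3703 = 18.175

18.175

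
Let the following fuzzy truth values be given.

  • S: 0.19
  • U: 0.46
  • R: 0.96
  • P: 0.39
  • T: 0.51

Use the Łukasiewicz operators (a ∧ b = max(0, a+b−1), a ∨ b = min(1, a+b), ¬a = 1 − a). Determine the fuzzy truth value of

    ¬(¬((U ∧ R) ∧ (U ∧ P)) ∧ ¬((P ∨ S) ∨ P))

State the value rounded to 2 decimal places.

U ∧ R = max(0, a+b−1) on (0.46, 0.96) = 0.42
U ∧ P = max(0, a+b−1) on (0.46, 0.39) = 0.00
(U ∧ R) ∧ (U ∧ P) = max(0, a+b−1) on (0.42, 0.00) = 0.00
¬((U ∧ R) ∧ (U ∧ P)) = 1 − 0.00 = 1.00
P ∨ S = min(1, a+b) on (0.39, 0.19) = 0.58
(P ∨ S) ∨ P = min(1, a+b) on (0.58, 0.39) = 0.97
¬((P ∨ S) ∨ P) = 1 − 0.97 = 0.03
¬((U ∧ R) ∧ (U ∧ P)) ∧ ¬((P ∨ S) ∨ P) = max(0, a+b−1) on (1.00, 0.03) = 0.03
¬(¬((U ∧ R) ∧ (U ∧ P)) ∧ ¬((P ∨ S) ∨ P)) = 1 − 0.03 = 0.97

0.97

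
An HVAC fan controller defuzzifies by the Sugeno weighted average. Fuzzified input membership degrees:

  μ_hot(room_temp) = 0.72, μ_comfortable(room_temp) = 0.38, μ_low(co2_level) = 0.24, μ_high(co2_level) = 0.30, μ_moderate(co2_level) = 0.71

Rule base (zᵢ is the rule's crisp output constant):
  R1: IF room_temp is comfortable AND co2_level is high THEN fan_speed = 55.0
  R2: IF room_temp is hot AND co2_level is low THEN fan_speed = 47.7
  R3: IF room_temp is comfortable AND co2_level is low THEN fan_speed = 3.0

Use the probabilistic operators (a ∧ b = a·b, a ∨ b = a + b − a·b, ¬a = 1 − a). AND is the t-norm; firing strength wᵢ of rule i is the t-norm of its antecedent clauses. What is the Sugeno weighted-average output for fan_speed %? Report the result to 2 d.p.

R1 (z=55.0): comfortable=0.38, high=0.30; AND[a·b] → w = 0.1140
R2 (z=47.7): hot=0.72, low=0.24; AND[a·b] → w = 0.1728
R3 (z=3.0): comfortable=0.38, low=0.24; AND[a·b] → w = 0.0912
Weighted average = (0.1140·55.0 + 0.1728·47.7 + 0.0912·3.0) / (0.1140 + 0.1728 + 0.0912)
  = 14.7862 / 0.3780 = 39.12

39.12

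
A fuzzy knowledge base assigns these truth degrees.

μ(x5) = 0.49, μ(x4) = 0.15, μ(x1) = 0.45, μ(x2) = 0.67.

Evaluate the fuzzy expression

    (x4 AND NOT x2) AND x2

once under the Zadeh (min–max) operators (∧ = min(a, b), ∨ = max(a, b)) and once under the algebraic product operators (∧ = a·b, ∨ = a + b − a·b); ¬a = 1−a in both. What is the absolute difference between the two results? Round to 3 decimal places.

0.117

Under Zadeh (min–max):
  NOT x2 = 1 − 0.67 = 0.33
  x4 AND NOT x2 = min(a, b) on (0.15, 0.33) = 0.15
  (x4 AND NOT x2) AND x2 = min(a, b) on (0.15, 0.67) = 0.15
  → value = 0.1500
Under algebraic product:
  NOT x2 = 1 − 0.6700 = 0.3300
  x4 AND NOT x2 = a·b on (0.1500, 0.3300) = 0.0495
  (x4 AND NOT x2) AND x2 = a·b on (0.0495, 0.6700) = 0.0332
  → value = 0.0332
|0.1500 − 0.0332| = 0.117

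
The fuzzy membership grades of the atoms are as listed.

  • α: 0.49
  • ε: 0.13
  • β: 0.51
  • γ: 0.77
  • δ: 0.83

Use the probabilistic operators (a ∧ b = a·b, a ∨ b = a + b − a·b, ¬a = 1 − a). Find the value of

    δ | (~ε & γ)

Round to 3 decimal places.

~ε = 1 − 0.1300 = 0.8700
~ε & γ = a·b on (0.8700, 0.7700) = 0.6699
δ | (~ε & γ) = a + b − a·b on (0.8300, 0.6699) = 0.9439

0.944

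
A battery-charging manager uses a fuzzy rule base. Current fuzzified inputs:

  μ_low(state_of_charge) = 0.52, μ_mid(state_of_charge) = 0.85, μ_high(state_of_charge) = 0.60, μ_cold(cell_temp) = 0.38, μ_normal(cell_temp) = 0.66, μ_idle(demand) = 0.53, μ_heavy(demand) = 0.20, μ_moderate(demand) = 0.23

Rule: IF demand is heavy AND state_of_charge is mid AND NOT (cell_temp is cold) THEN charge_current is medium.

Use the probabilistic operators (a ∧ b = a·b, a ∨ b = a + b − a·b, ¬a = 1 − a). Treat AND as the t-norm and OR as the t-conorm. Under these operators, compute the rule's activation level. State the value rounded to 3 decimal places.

firing strength: heavy=0.20, mid=0.85, ¬cold=1−0.38=0.62; AND[a·b] → w = 0.1054

0.105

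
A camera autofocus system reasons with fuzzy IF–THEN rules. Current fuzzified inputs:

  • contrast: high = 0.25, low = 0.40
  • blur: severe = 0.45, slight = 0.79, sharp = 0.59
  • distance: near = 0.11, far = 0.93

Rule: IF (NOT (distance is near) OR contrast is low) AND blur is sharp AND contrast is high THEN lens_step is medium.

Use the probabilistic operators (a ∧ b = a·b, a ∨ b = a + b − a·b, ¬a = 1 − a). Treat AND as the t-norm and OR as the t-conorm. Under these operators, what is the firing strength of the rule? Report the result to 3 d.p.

0.138

firing strength: (¬near=1−0.11=0.89 OR low=0.40) = 0.9340; AND[a·b] with sharp=0.59, high=0.25 → w = 0.1378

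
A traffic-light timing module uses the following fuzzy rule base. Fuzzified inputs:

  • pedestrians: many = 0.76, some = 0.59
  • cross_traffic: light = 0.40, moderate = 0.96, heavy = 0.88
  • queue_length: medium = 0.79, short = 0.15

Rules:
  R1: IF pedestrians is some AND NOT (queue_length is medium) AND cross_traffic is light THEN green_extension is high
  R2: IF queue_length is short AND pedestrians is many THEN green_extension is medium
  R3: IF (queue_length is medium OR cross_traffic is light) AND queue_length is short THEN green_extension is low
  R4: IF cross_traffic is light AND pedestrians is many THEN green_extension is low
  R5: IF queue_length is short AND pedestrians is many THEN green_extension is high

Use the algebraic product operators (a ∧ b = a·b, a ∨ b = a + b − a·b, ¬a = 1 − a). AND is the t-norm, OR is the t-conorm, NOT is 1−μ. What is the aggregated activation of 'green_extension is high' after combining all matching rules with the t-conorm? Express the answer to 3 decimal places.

R1: some=0.59, ¬medium=1−0.79=0.21, light=0.40; AND[a·b] → w = 0.0496
R2: short=0.15, many=0.76; AND[a·b] → w = 0.1140
R3: (medium=0.79 OR light=0.40) = 0.8740; AND[a·b] with short=0.15 → w = 0.1311
R4: light=0.40, many=0.76; AND[a·b] → w = 0.3040
R5: short=0.15, many=0.76; AND[a·b] → w = 0.1140
Rules with consequent 'high': {R1, R5} → strengths 0.0496, 0.1140
Aggregate via t-conorm [a + b − a·b]: 0.1579

0.158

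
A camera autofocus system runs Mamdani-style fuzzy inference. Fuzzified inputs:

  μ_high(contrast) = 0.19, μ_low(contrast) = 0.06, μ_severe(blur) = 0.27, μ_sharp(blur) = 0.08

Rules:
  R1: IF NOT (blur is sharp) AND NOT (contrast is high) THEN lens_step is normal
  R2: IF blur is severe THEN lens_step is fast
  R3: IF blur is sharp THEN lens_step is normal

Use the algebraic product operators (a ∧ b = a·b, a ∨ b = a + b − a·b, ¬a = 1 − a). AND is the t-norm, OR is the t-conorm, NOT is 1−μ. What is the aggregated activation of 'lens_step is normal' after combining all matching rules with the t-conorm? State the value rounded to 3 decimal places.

R1: ¬sharp=1−0.08=0.92, ¬high=1−0.19=0.81; AND[a·b] → w = 0.7452
R2: severe=0.27 → w = 0.2700
R3: sharp=0.08 → w = 0.0800
Rules with consequent 'normal': {R1, R3} → strengths 0.7452, 0.0800
Aggregate via t-conorm [a + b − a·b]: 0.7656

0.766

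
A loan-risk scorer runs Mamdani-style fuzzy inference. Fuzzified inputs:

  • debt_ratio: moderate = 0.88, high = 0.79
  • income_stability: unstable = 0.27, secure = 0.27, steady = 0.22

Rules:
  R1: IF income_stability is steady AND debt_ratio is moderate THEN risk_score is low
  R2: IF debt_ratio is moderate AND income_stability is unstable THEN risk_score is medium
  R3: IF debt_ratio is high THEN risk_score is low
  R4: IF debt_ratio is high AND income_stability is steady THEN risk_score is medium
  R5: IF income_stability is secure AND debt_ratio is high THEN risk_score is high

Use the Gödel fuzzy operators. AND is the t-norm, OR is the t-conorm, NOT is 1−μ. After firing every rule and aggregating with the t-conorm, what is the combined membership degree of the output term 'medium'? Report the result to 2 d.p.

0.27

R1: steady=0.22, moderate=0.88; AND[min(a, b)] → w = 0.22
R2: moderate=0.88, unstable=0.27; AND[min(a, b)] → w = 0.27
R3: high=0.79 → w = 0.79
R4: high=0.79, steady=0.22; AND[min(a, b)] → w = 0.22
R5: secure=0.27, high=0.79; AND[min(a, b)] → w = 0.27
Rules with consequent 'medium': {R2, R4} → strengths 0.27, 0.22
Aggregate via t-conorm [max(a, b)]: 0.27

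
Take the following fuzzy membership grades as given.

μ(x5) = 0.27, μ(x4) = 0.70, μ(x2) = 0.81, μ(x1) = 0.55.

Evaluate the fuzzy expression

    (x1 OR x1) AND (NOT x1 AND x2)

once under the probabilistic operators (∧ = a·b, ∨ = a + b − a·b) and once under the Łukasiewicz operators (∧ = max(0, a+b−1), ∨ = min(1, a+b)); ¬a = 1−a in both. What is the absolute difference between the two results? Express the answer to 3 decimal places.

Under probabilistic:
  x1 OR x1 = a + b − a·b on (0.5500, 0.5500) = 0.7975
  NOT x1 = 1 − 0.5500 = 0.4500
  NOT x1 AND x2 = a·b on (0.4500, 0.8100) = 0.3645
  (x1 OR x1) AND (NOT x1 AND x2) = a·b on (0.7975, 0.3645) = 0.2907
  → value = 0.2907
Under Łukasiewicz:
  x1 OR x1 = min(1, a+b) on (0.55, 0.55) = 1.00
  NOT x1 = 1 − 0.55 = 0.45
  NOT x1 AND x2 = max(0, a+b−1) on (0.45, 0.81) = 0.26
  (x1 OR x1) AND (NOT x1 AND x2) = max(0, a+b−1) on (1.00, 0.26) = 0.26
  → value = 0.2600
|0.2907 − 0.2600| = 0.031

0.031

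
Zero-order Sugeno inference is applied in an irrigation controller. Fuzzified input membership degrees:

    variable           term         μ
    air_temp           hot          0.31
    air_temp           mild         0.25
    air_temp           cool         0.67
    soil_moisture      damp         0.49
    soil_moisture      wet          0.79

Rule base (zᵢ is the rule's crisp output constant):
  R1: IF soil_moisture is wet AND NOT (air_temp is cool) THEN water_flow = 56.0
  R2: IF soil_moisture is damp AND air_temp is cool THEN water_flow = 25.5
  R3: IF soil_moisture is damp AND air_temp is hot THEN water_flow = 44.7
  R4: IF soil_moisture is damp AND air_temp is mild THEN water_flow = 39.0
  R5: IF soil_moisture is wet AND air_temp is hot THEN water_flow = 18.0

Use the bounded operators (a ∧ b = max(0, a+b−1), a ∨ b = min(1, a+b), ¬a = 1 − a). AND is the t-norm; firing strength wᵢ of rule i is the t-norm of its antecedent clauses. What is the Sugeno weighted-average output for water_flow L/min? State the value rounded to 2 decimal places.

33.16

R1 (z=56.0): wet=0.79, ¬cool=1−0.67=0.33; AND[max(0, a+b−1)] → w = 0.12
R2 (z=25.5): damp=0.49, cool=0.67; AND[max(0, a+b−1)] → w = 0.16
R3 (z=44.7): damp=0.49, hot=0.31; AND[max(0, a+b−1)] → w = 0.00
R4 (z=39.0): damp=0.49, mild=0.25; AND[max(0, a+b−1)] → w = 0.00
R5 (z=18.0): wet=0.79, hot=0.31; AND[max(0, a+b−1)] → w = 0.10
Weighted average = (0.12·56.0 + 0.16·25.5 + 0.00·44.7 + 0.00·39.0 + 0.10·18.0) / (0.12 + 0.16 + 0.00 + 0.00 + 0.10)
  = 12.6000 / 0.3800 = 33.16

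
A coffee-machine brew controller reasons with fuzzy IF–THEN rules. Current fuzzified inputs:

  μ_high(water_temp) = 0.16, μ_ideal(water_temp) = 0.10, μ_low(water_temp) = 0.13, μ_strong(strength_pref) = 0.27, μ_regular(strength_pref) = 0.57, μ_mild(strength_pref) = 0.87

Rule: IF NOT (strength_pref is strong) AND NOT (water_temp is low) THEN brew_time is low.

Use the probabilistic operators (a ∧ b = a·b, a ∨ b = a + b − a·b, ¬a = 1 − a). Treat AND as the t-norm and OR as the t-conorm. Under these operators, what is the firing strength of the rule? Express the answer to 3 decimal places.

0.635

firing strength: ¬strong=1−0.27=0.73, ¬low=1−0.13=0.87; AND[a·b] → w = 0.6351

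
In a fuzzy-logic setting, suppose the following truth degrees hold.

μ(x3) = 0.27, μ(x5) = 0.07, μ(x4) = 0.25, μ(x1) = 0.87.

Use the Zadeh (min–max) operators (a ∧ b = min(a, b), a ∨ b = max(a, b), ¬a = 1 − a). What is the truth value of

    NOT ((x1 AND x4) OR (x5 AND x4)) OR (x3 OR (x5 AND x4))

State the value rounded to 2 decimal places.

x1 AND x4 = min(a, b) on (0.87, 0.25) = 0.25
x5 AND x4 = min(a, b) on (0.07, 0.25) = 0.07
(x1 AND x4) OR (x5 AND x4) = max(a, b) on (0.25, 0.07) = 0.25
NOT ((x1 AND x4) OR (x5 AND x4)) = 1 − 0.25 = 0.75
x5 AND x4 = min(a, b) on (0.07, 0.25) = 0.07
x3 OR (x5 AND x4) = max(a, b) on (0.27, 0.07) = 0.27
NOT ((x1 AND x4) OR (x5 AND x4)) OR (x3 OR (x5 AND x4)) = max(a, b) on (0.75, 0.27) = 0.75

0.75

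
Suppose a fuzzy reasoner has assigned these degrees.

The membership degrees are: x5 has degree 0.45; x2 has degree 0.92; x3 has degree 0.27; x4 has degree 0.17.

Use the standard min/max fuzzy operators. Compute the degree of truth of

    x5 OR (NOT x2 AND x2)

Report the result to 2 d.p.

0.45

NOT x2 = 1 − 0.92 = 0.08
NOT x2 AND x2 = min(a, b) on (0.08, 0.92) = 0.08
x5 OR (NOT x2 AND x2) = max(a, b) on (0.45, 0.08) = 0.45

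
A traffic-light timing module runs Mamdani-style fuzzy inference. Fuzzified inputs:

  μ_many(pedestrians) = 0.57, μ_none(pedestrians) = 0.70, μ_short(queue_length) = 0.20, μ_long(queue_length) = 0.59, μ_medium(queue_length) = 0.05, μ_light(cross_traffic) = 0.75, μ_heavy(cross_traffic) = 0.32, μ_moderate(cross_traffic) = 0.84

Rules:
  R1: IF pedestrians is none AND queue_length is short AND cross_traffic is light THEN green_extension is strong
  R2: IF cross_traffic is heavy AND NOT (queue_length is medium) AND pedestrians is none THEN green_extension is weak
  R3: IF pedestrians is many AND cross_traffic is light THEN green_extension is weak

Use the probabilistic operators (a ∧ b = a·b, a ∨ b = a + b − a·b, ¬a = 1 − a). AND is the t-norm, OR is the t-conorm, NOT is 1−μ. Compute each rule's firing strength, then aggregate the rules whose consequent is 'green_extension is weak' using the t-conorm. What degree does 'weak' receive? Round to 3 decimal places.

R1: none=0.70, short=0.20, light=0.75; AND[a·b] → w = 0.1050
R2: heavy=0.32, ¬medium=1−0.05=0.95, none=0.70; AND[a·b] → w = 0.2128
R3: many=0.57, light=0.75; AND[a·b] → w = 0.4275
Rules with consequent 'weak': {R2, R3} → strengths 0.2128, 0.4275
Aggregate via t-conorm [a + b − a·b]: 0.5493

0.549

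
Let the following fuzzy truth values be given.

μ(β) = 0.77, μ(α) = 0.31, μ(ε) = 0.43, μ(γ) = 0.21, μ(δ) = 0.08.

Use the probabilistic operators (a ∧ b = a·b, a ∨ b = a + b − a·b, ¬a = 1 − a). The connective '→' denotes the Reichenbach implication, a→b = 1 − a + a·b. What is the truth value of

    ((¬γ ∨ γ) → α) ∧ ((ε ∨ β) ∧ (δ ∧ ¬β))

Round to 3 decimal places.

¬γ = 1 − 0.2100 = 0.7900
¬γ ∨ γ = a + b − a·b on (0.7900, 0.2100) = 0.8341
(¬γ ∨ γ) → α  [Reichenbach: 1 − a + a·b] with a=0.8341, b=0.3100 → 0.4245
ε ∨ β = a + b − a·b on (0.4300, 0.7700) = 0.8689
¬β = 1 − 0.7700 = 0.2300
δ ∧ ¬β = a·b on (0.0800, 0.2300) = 0.0184
(ε ∨ β) ∧ (δ ∧ ¬β) = a·b on (0.8689, 0.0184) = 0.0160
((¬γ ∨ γ) → α) ∧ ((ε ∨ β) ∧ (δ ∧ ¬β)) = a·b on (0.4245, 0.0160) = 0.0068

0.007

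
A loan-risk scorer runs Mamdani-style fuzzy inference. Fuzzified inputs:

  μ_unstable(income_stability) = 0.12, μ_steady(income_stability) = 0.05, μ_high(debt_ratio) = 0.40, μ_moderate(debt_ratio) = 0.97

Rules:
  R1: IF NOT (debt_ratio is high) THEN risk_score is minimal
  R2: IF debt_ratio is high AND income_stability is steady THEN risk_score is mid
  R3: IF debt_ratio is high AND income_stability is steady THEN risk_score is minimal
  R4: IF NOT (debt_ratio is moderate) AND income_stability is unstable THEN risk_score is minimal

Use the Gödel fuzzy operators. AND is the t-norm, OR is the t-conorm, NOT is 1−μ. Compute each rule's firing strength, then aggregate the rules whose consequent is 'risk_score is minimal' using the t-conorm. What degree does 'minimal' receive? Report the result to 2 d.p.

R1: ¬high=1−0.40=0.60 → w = 0.60
R2: high=0.40, steady=0.05; AND[min(a, b)] → w = 0.05
R3: high=0.40, steady=0.05; AND[min(a, b)] → w = 0.05
R4: ¬moderate=1−0.97=0.03, unstable=0.12; AND[min(a, b)] → w = 0.03
Rules with consequent 'minimal': {R1, R3, R4} → strengths 0.60, 0.05, 0.03
Aggregate via t-conorm [max(a, b)]: 0.60

0.60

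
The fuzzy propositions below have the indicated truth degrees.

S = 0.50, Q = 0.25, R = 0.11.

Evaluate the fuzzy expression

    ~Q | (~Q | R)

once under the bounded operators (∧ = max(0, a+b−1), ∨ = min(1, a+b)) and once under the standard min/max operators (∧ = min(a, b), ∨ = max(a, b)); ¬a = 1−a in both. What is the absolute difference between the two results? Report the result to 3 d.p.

Under bounded:
  ~Q = 1 − 0.25 = 0.75
  ~Q = 1 − 0.25 = 0.75
  ~Q | R = min(1, a+b) on (0.75, 0.11) = 0.86
  ~Q | (~Q | R) = min(1, a+b) on (0.75, 0.86) = 1.00
  → value = 1.0000
Under standard min/max:
  ~Q = 1 − 0.25 = 0.75
  ~Q = 1 − 0.25 = 0.75
  ~Q | R = max(a, b) on (0.75, 0.11) = 0.75
  ~Q | (~Q | R) = max(a, b) on (0.75, 0.75) = 0.75
  → value = 0.7500
|1.0000 − 0.7500| = 0.250

0.250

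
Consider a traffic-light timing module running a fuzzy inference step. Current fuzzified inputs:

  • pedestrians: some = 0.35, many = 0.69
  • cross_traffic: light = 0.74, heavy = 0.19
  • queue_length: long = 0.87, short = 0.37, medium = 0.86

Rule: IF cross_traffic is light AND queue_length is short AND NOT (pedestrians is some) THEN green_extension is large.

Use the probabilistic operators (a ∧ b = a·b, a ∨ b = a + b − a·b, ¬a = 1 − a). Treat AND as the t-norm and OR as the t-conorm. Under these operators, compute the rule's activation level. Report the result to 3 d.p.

firing strength: light=0.74, short=0.37, ¬some=1−0.35=0.65; AND[a·b] → w = 0.1780

0.178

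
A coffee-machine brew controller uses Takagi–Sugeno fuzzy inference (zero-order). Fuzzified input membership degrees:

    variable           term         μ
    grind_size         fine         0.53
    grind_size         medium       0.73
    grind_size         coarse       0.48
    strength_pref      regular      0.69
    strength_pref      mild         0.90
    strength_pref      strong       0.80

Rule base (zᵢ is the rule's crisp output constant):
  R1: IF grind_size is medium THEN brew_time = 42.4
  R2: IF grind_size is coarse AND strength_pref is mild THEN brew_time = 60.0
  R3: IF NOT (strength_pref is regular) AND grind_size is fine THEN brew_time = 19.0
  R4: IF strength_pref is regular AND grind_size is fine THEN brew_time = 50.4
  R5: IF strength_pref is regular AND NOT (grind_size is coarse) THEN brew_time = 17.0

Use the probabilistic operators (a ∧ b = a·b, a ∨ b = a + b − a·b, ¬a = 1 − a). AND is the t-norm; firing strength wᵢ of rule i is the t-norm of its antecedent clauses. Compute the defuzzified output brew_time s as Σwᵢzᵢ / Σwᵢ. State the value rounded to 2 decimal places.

R1 (z=42.4): medium=0.73 → w = 0.7300
R2 (z=60.0): coarse=0.48, mild=0.90; AND[a·b] → w = 0.4320
R3 (z=19.0): ¬regular=1−0.69=0.31, fine=0.53; AND[a·b] → w = 0.1643
R4 (z=50.4): regular=0.69, fine=0.53; AND[a·b] → w = 0.3657
R5 (z=17.0): regular=0.69, ¬coarse=1−0.48=0.52; AND[a·b] → w = 0.3588
Weighted average = (0.7300·42.4 + 0.4320·60.0 + 0.1643·19.0 + 0.3657·50.4 + 0.3588·17.0) / (0.7300 + 0.4320 + 0.1643 + 0.3657 + 0.3588)
  = 84.5246 / 2.0508 = 41.22

41.22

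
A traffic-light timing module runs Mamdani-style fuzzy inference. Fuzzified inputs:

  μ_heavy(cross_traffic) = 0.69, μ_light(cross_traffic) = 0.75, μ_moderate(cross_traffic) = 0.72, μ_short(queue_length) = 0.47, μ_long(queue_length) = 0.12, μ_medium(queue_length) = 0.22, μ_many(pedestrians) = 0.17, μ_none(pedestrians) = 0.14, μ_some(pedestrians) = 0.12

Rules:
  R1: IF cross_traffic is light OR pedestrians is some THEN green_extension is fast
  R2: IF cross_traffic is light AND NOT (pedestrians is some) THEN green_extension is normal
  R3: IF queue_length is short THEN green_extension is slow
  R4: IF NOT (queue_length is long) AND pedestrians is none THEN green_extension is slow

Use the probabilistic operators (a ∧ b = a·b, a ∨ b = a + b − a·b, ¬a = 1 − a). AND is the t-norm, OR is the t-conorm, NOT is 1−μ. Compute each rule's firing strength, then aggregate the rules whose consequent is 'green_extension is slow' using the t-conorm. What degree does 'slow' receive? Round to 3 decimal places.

0.535

R1: light=0.75, some=0.12; OR[a + b − a·b] → w = 0.7800
R2: light=0.75, ¬some=1−0.12=0.88; AND[a·b] → w = 0.6600
R3: short=0.47 → w = 0.4700
R4: ¬long=1−0.12=0.88, none=0.14; AND[a·b] → w = 0.1232
Rules with consequent 'slow': {R3, R4} → strengths 0.4700, 0.1232
Aggregate via t-conorm [a + b − a·b]: 0.5353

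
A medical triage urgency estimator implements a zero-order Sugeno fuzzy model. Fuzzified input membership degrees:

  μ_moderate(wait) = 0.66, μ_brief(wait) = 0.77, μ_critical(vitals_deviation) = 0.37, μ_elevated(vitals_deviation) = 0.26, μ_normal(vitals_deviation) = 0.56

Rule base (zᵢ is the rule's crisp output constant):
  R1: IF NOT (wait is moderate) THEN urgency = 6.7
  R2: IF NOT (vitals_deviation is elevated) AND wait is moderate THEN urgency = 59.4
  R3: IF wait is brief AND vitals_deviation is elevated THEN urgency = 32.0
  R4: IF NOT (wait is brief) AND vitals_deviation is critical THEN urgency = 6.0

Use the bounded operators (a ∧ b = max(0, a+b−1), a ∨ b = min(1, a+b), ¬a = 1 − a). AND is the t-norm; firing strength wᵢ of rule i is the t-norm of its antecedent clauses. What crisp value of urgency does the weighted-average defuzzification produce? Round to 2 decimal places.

R1 (z=6.7): ¬moderate=1−0.66=0.34 → w = 0.34
R2 (z=59.4): ¬elevated=1−0.26=0.74, moderate=0.66; AND[max(0, a+b−1)] → w = 0.40
R3 (z=32.0): brief=0.77, elevated=0.26; AND[max(0, a+b−1)] → w = 0.03
R4 (z=6.0): ¬brief=1−0.77=0.23, critical=0.37; AND[max(0, a+b−1)] → w = 0.00
Weighted average = (0.34·6.7 + 0.40·59.4 + 0.03·32.0 + 0.00·6.0) / (0.34 + 0.40 + 0.03 + 0.00)
  = 26.9980 / 0.7700 = 35.06

35.06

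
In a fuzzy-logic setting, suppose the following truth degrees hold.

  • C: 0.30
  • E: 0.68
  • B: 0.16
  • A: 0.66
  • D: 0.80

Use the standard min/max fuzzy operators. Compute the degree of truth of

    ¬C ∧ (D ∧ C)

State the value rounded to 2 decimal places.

0.30

¬C = 1 − 0.30 = 0.70
D ∧ C = min(a, b) on (0.80, 0.30) = 0.30
¬C ∧ (D ∧ C) = min(a, b) on (0.70, 0.30) = 0.30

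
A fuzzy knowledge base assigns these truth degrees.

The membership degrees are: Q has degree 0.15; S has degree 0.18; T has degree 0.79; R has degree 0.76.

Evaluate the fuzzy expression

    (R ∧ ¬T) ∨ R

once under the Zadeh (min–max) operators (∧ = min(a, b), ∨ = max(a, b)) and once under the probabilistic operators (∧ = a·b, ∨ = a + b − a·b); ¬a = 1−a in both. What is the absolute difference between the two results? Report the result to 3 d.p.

Under Zadeh (min–max):
  ¬T = 1 − 0.79 = 0.21
  R ∧ ¬T = min(a, b) on (0.76, 0.21) = 0.21
  (R ∧ ¬T) ∨ R = max(a, b) on (0.21, 0.76) = 0.76
  → value = 0.7600
Under probabilistic:
  ¬T = 1 − 0.7900 = 0.2100
  R ∧ ¬T = a·b on (0.7600, 0.2100) = 0.1596
  (R ∧ ¬T) ∨ R = a + b − a·b on (0.1596, 0.7600) = 0.7983
  → value = 0.7983
|0.7600 − 0.7983| = 0.038

0.038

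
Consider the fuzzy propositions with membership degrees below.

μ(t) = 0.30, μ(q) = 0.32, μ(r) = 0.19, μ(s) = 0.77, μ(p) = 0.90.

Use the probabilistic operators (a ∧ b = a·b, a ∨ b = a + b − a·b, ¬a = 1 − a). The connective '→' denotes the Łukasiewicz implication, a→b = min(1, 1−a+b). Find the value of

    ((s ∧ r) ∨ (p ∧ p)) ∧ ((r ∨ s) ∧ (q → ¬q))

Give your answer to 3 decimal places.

0.682

s ∧ r = a·b on (0.7700, 0.1900) = 0.1463
p ∧ p = a·b on (0.9000, 0.9000) = 0.8100
(s ∧ r) ∨ (p ∧ p) = a + b − a·b on (0.1463, 0.8100) = 0.8378
r ∨ s = a + b − a·b on (0.1900, 0.7700) = 0.8137
¬q = 1 − 0.3200 = 0.6800
q → ¬q  [Łukasiewicz: min(1, 1−a+b)] with a=0.3200, b=0.6800 → 1.0000
(r ∨ s) ∧ (q → ¬q) = a·b on (0.8137, 1.0000) = 0.8137
((s ∧ r) ∨ (p ∧ p)) ∧ ((r ∨ s) ∧ (q → ¬q)) = a·b on (0.8378, 0.8137) = 0.6817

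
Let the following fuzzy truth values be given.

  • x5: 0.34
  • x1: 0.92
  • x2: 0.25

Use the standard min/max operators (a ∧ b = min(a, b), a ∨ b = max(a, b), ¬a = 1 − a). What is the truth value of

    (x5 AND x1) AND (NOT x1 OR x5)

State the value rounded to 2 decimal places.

0.34

x5 AND x1 = min(a, b) on (0.34, 0.92) = 0.34
NOT x1 = 1 − 0.92 = 0.08
NOT x1 OR x5 = max(a, b) on (0.08, 0.34) = 0.34
(x5 AND x1) AND (NOT x1 OR x5) = min(a, b) on (0.34, 0.34) = 0.34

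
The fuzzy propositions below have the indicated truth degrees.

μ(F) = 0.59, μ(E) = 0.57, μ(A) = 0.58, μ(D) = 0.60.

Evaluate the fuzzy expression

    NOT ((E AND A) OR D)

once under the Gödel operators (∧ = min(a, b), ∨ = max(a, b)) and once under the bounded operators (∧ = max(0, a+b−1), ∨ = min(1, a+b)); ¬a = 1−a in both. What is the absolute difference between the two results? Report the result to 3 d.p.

Under Gödel:
  E AND A = min(a, b) on (0.57, 0.58) = 0.57
  (E AND A) OR D = max(a, b) on (0.57, 0.60) = 0.60
  NOT ((E AND A) OR D) = 1 − 0.60 = 0.40
  → value = 0.4000
Under bounded:
  E AND A = max(0, a+b−1) on (0.57, 0.58) = 0.15
  (E AND A) OR D = min(1, a+b) on (0.15, 0.60) = 0.75
  NOT ((E AND A) OR D) = 1 − 0.75 = 0.25
  → value = 0.2500
|0.4000 − 0.2500| = 0.150

0.150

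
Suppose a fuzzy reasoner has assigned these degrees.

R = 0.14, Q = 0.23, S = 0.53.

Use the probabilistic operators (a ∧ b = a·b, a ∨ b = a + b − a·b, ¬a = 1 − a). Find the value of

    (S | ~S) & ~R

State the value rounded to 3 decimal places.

0.646

~S = 1 − 0.5300 = 0.4700
S | ~S = a + b − a·b on (0.5300, 0.4700) = 0.7509
~R = 1 − 0.1400 = 0.8600
(S | ~S) & ~R = a·b on (0.7509, 0.8600) = 0.6458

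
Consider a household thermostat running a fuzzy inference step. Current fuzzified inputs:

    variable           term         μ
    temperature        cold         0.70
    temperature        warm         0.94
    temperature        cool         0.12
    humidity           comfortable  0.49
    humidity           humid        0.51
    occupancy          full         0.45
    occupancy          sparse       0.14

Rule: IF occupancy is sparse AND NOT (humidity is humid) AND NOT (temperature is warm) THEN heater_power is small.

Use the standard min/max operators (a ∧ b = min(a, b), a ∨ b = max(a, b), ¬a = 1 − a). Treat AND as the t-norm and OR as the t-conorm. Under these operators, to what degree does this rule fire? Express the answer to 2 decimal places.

0.06

firing strength: sparse=0.14, ¬humid=1−0.51=0.49, ¬warm=1−0.94=0.06; AND[min(a, b)] → w = 0.06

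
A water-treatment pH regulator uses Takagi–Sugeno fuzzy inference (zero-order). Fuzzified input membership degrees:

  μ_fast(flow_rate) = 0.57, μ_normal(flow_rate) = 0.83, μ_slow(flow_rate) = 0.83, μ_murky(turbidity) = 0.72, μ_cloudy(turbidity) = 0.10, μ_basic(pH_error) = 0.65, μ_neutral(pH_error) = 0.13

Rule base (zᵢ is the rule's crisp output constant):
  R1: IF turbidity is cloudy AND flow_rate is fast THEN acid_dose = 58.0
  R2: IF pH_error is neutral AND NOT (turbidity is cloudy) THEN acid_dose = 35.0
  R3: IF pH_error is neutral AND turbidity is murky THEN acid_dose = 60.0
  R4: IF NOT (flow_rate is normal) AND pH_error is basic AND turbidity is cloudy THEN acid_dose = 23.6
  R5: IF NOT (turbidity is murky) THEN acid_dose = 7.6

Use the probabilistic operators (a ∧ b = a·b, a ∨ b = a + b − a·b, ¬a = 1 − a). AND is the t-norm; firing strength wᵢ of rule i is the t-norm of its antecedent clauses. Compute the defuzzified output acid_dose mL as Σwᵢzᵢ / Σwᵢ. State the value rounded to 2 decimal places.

27.58

R1 (z=58.0): cloudy=0.10, fast=0.57; AND[a·b] → w = 0.0570
R2 (z=35.0): neutral=0.13, ¬cloudy=1−0.10=0.90; AND[a·b] → w = 0.1170
R3 (z=60.0): neutral=0.13, murky=0.72; AND[a·b] → w = 0.0936
R4 (z=23.6): ¬normal=1−0.83=0.17, basic=0.65, cloudy=0.10; AND[a·b] → w = 0.0111
R5 (z=7.6): ¬murky=1−0.72=0.28 → w = 0.2800
Weighted average = (0.0570·58.0 + 0.1170·35.0 + 0.0936·60.0 + 0.0111·23.6 + 0.2800·7.6) / (0.0570 + 0.1170 + 0.0936 + 0.0111 + 0.2800)
  = 15.4058 / 0.5587 = 27.58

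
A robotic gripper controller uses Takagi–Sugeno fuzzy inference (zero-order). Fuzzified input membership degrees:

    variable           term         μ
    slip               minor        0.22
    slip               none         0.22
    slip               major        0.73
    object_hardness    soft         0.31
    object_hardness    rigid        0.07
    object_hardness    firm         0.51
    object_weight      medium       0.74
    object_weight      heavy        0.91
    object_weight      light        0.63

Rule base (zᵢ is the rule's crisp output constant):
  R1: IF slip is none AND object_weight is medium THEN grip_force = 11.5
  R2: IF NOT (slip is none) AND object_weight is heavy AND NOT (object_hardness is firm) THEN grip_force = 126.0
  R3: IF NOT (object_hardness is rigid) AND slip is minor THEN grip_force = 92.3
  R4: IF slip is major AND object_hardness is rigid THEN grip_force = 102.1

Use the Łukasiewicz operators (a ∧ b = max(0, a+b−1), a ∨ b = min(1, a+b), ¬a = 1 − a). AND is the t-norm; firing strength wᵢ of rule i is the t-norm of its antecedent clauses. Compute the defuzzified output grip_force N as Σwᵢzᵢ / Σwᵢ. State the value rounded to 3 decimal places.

110.682

R1 (z=11.5): none=0.22, medium=0.74; AND[max(0, a+b−1)] → w = 0.00
R2 (z=126.0): ¬none=1−0.22=0.78, heavy=0.91, ¬firm=1−0.51=0.49; AND[max(0, a+b−1)] → w = 0.18
R3 (z=92.3): ¬rigid=1−0.07=0.93, minor=0.22; AND[max(0, a+b−1)] → w = 0.15
R4 (z=102.1): major=0.73, rigid=0.07; AND[max(0, a+b−1)] → w = 0.00
Weighted average = (0.00·11.5 + 0.18·126.0 + 0.15·92.3 + 0.00·102.1) / (0.00 + 0.18 + 0.15 + 0.00)
  = 36.5250 / 0.3300 = 110.682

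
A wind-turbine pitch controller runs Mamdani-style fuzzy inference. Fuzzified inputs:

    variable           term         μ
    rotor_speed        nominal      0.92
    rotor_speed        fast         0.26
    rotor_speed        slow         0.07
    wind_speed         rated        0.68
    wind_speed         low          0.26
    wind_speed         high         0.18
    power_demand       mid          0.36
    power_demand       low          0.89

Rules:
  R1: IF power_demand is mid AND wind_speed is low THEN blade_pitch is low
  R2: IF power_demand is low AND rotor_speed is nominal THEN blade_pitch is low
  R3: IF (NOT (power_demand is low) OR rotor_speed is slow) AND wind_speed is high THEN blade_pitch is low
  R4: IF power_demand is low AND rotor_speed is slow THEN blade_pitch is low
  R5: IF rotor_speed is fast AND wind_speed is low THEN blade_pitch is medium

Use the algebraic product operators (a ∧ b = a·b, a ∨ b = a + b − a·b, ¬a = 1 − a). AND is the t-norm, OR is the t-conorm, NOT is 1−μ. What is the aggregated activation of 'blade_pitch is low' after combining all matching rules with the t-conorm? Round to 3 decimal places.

0.851

R1: mid=0.36, low=0.26; AND[a·b] → w = 0.0936
R2: low=0.89, nominal=0.92; AND[a·b] → w = 0.8188
R3: (¬low=1−0.89=0.11 OR slow=0.07) = 0.1723; AND[a·b] with high=0.18 → w = 0.0310
R4: low=0.89, slow=0.07; AND[a·b] → w = 0.0623
R5: fast=0.26, low=0.26; AND[a·b] → w = 0.0676
Rules with consequent 'low': {R1, R2, R3, R4} → strengths 0.0936, 0.8188, 0.0310, 0.0623
Aggregate via t-conorm [a + b − a·b]: 0.8508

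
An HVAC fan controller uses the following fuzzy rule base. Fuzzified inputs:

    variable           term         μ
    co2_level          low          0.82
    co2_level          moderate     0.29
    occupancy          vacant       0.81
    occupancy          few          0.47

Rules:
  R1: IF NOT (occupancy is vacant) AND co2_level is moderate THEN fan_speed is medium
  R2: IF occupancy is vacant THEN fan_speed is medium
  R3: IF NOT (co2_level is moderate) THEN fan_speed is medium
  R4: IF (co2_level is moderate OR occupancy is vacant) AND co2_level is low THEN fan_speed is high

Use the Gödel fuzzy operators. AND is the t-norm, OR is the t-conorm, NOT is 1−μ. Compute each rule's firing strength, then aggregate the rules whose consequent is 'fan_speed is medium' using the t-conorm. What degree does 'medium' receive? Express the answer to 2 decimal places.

R1: ¬vacant=1−0.81=0.19, moderate=0.29; AND[min(a, b)] → w = 0.19
R2: vacant=0.81 → w = 0.81
R3: ¬moderate=1−0.29=0.71 → w = 0.71
R4: (moderate=0.29 OR vacant=0.81) = 0.81; AND[min(a, b)] with low=0.82 → w = 0.81
Rules with consequent 'medium': {R1, R2, R3} → strengths 0.19, 0.81, 0.71
Aggregate via t-conorm [max(a, b)]: 0.81

0.81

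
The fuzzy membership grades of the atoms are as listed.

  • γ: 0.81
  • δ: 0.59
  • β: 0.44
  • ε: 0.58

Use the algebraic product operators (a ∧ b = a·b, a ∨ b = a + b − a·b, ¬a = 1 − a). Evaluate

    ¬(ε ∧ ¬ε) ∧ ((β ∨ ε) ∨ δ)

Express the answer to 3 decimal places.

0.683

¬ε = 1 − 0.5800 = 0.4200
ε ∧ ¬ε = a·b on (0.5800, 0.4200) = 0.2436
¬(ε ∧ ¬ε) = 1 − 0.2436 = 0.7564
β ∨ ε = a + b − a·b on (0.4400, 0.5800) = 0.7648
(β ∨ ε) ∨ δ = a + b − a·b on (0.7648, 0.5900) = 0.9036
¬(ε ∧ ¬ε) ∧ ((β ∨ ε) ∨ δ) = a·b on (0.7564, 0.9036) = 0.6835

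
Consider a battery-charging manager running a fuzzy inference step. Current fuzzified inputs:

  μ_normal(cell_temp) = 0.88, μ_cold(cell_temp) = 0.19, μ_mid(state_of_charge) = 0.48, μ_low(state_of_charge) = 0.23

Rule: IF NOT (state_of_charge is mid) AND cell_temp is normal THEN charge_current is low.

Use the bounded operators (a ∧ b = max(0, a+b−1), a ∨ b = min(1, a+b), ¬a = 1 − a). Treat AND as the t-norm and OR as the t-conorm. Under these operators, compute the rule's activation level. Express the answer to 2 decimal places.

0.40

firing strength: ¬mid=1−0.48=0.52, normal=0.88; AND[max(0, a+b−1)] → w = 0.40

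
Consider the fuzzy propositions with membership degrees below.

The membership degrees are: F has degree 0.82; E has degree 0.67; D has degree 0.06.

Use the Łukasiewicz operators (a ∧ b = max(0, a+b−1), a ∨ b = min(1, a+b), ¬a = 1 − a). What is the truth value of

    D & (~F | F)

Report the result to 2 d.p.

0.06

~F = 1 − 0.82 = 0.18
~F | F = min(1, a+b) on (0.18, 0.82) = 1.00
D & (~F | F) = max(0, a+b−1) on (0.06, 1.00) = 0.06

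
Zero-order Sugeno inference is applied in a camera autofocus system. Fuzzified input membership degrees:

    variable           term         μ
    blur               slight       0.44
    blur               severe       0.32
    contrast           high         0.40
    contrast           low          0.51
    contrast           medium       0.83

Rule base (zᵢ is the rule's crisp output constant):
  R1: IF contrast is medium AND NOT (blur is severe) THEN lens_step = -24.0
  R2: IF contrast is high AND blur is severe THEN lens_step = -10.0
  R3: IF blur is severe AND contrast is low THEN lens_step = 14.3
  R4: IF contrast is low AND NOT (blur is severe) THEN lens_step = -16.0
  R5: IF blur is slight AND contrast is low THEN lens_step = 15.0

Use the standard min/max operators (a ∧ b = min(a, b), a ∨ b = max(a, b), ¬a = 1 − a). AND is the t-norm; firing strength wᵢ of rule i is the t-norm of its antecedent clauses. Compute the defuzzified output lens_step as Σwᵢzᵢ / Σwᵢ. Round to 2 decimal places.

R1 (z=-24.0): medium=0.83, ¬severe=1−0.32=0.68; AND[min(a, b)] → w = 0.68
R2 (z=-10.0): high=0.40, severe=0.32; AND[min(a, b)] → w = 0.32
R3 (z=14.3): severe=0.32, low=0.51; AND[min(a, b)] → w = 0.32
R4 (z=-16.0): low=0.51, ¬severe=1−0.32=0.68; AND[min(a, b)] → w = 0.51
R5 (z=15.0): slight=0.44, low=0.51; AND[min(a, b)] → w = 0.44
Weighted average = (0.68·-24.0 + 0.32·-10.0 + 0.32·14.3 + 0.51·-16.0 + 0.44·15.0) / (0.68 + 0.32 + 0.32 + 0.51 + 0.44)
  = -16.5040 / 2.2700 = -7.27

-7.27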